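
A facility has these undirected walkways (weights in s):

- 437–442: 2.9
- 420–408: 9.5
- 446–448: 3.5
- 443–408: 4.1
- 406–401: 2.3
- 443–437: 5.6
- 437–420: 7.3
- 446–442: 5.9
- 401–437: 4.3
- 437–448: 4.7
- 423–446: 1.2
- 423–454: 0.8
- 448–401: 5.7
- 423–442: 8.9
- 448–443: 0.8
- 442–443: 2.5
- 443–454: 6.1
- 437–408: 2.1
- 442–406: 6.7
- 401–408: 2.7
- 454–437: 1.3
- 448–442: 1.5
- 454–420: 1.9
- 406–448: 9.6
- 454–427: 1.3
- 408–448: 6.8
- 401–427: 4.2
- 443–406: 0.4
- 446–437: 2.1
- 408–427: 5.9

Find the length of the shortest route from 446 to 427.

Compare a few routes:
446 → 437 → 454 → 427: 2.1+1.3+1.3 = 4.7
446 → 423 → 454 → 427: 1.2+0.8+1.3 = 3.3
The minimum is 3.3 s via 446 → 423 → 454 → 427.

3.3 s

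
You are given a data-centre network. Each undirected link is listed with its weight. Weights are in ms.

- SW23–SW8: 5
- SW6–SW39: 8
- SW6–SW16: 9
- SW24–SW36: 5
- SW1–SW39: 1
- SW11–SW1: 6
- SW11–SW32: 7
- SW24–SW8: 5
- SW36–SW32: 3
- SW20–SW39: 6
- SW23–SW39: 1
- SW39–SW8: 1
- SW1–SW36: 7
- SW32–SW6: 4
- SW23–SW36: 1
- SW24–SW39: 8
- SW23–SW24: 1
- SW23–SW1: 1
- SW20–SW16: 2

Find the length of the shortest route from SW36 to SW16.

Candidate routes:
SW36–SW24–SW23–SW39–SW20–SW16: 5+1+1+6+2 = 15
SW36–SW23–SW39–SW20–SW16: 1+1+6+2 = 10
SW36–SW23–SW1–SW39–SW20–SW16: 1+1+1+6+2 = 11
SW36–SW23–SW8–SW39–SW20–SW16: 1+5+1+6+2 = 15
Cheapest is SW36–SW23–SW39–SW20–SW16 at 10 ms.

10 ms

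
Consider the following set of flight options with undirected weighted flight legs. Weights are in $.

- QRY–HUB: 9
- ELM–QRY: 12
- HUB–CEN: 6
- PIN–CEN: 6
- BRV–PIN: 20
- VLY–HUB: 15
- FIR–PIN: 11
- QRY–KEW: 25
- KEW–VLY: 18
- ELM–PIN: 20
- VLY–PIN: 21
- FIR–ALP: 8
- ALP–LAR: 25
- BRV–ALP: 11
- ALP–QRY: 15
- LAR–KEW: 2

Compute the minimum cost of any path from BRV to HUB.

$32

Shortest distances from BRV:
BRV: 0
ALP: 11  (via BRV)
FIR: 19  (via ALP)
PIN: 20  (via BRV)
CEN: 26  (via PIN)
QRY: 26  (via ALP)
HUB: 32  (via CEN)
Shortest route: BRV → PIN → CEN → HUB = $32.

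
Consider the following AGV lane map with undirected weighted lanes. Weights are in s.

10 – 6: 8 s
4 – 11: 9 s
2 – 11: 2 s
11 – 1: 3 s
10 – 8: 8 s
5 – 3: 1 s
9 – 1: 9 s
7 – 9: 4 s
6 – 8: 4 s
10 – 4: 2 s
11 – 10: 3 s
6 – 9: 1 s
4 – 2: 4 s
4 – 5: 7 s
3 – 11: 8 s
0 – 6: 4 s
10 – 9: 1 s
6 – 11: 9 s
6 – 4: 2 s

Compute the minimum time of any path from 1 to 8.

Compare a few routes:
1–11–10–8: 3+3+8 = 14
1–11–10–4–6–8: 3+3+2+2+4 = 14
1–11–10–9–6–8: 3+3+1+1+4 = 12
The minimum is 12 s via 1–11–10–9–6–8.

12 s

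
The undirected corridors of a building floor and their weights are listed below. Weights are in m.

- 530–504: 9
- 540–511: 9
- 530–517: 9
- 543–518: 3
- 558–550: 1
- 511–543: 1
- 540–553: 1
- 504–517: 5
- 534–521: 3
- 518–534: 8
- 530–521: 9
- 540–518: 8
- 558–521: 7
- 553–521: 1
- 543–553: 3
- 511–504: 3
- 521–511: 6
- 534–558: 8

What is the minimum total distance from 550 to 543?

Shortest distances from 550:
550: 0
558: 1  (via 550)
521: 8  (via 558)
534: 9  (via 558)
553: 9  (via 521)
540: 10  (via 553)
543: 12  (via 553)
Shortest route: 550–558–521–553–543 = 12 m.

12 m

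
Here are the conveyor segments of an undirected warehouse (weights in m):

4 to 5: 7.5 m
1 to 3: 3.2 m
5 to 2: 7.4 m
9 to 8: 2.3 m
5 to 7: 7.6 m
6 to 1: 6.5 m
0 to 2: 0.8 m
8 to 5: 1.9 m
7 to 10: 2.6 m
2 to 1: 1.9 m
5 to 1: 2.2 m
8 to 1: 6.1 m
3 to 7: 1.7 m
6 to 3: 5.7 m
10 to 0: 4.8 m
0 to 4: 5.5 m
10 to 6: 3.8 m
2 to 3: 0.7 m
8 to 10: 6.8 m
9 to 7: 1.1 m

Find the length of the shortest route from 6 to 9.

7.5 m

Shortest distances from 6:
6: 0
10: 3.8  (via 6)
3: 5.7  (via 6)
2: 6.4  (via 3)
7: 6.4  (via 10)
1: 6.5  (via 6)
0: 7.2  (via 2)
9: 7.5  (via 7)
Shortest route: 6–10–7–9 = 7.5 m.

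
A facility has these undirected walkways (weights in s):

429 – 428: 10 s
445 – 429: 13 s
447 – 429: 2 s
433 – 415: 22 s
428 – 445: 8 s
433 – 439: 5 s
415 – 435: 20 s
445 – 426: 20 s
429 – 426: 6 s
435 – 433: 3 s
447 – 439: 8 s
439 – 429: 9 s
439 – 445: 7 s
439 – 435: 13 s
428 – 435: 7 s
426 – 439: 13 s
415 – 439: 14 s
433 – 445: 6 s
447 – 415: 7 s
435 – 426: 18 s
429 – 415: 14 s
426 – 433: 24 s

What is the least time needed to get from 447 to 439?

8 s

Candidate routes:
447 - 429 - 439: 2+9 = 11
447 - 439: 8 = 8
Cheapest is 447 - 439 at 8 s.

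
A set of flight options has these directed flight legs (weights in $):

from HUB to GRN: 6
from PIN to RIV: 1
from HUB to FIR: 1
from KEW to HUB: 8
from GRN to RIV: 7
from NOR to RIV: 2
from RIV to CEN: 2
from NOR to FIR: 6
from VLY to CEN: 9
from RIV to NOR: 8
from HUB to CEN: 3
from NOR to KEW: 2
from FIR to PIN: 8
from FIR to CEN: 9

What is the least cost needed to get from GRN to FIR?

$21

Enumerating some paths:
GRN - RIV - NOR - KEW - HUB - FIR: 7+8+2+8+1 = 26
GRN - RIV - NOR - FIR: 7+8+6 = 21
The minimum is $21 via GRN - RIV - NOR - FIR.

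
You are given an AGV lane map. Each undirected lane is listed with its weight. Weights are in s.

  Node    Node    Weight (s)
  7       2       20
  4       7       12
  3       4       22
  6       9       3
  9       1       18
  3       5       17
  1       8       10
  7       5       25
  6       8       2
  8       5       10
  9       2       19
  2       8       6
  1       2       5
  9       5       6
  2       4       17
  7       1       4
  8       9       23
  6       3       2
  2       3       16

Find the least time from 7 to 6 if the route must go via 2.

Best 7 to 2: 7 → 1 → 2 costing 9
Best 2 to 6: 2 → 8 → 6 costing 8
Total via 2: 9 + 8 = 17 s.

17 s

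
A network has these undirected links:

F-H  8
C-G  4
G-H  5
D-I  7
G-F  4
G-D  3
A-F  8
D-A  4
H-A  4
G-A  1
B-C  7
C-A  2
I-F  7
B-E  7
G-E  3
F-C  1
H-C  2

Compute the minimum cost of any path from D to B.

13

Shortest distances from D:
D: 0
G: 3  (via D)
A: 4  (via D)
C: 6  (via A)
E: 6  (via G)
F: 7  (via G)
I: 7  (via D)
H: 8  (via G)
B: 13  (via C)
Shortest route: D → A → C → B = 13.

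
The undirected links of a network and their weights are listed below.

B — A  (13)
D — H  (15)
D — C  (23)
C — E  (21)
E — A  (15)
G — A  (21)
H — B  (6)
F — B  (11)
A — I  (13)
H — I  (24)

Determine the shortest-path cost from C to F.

55

Shortest distances from C:
C: 0
E: 21  (via C)
D: 23  (via C)
A: 36  (via E)
H: 38  (via D)
B: 44  (via H)
I: 49  (via A)
F: 55  (via B)
Shortest route: C → D → H → B → F = 55.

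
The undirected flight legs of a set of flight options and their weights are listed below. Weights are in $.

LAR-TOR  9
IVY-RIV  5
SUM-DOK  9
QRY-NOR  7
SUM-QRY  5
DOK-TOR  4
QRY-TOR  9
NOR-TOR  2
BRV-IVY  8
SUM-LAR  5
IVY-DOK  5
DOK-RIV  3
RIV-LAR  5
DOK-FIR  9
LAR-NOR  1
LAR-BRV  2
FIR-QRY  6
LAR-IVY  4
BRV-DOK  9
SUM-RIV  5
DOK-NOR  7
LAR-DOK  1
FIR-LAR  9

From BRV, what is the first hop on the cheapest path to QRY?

LAR

Candidate routes:
BRV - LAR - DOK - TOR - NOR - QRY: 2+1+4+2+7 = 16
BRV - LAR - SUM - QRY: 2+5+5 = 12
BRV - LAR - NOR - TOR - QRY: 2+1+2+9 = 14
BRV - LAR - NOR - QRY: 2+1+7 = 10
The minimum is $10 via BRV - LAR - NOR - QRY.
So from BRV the first move is to LAR.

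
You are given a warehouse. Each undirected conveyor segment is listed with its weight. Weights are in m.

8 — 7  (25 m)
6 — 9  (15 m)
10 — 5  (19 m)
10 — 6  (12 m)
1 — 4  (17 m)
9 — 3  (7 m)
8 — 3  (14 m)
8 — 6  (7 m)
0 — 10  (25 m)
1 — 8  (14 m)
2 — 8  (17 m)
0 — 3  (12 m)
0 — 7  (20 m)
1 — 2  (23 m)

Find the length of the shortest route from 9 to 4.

52 m

Enumerating some paths:
9 - 3 - 8 - 1 - 4: 7+14+14+17 = 52
9 - 6 - 8 - 1 - 4: 15+7+14+17 = 53
9 - 6 - 8 - 2 - 1 - 4: 15+7+17+23+17 = 79
9 - 3 - 8 - 2 - 1 - 4: 7+14+17+23+17 = 78
The minimum is 52 m via 9 - 3 - 8 - 1 - 4.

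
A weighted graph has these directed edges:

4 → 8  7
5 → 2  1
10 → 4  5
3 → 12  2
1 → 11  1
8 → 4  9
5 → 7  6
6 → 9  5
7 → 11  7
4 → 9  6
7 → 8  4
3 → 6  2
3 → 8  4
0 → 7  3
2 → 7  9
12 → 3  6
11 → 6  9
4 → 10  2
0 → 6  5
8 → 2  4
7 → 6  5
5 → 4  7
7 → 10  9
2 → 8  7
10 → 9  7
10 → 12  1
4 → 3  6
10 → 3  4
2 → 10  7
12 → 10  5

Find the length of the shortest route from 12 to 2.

14

Settle nodes by increasing distance from 12:
12: 0
10: 5  (via 12)
3: 6  (via 12)
6: 8  (via 3)
4: 10  (via 10)
8: 10  (via 3)
9: 12  (via 10)
2: 14  (via 8)
Shortest route: 12 → 3 → 8 → 2 = 14.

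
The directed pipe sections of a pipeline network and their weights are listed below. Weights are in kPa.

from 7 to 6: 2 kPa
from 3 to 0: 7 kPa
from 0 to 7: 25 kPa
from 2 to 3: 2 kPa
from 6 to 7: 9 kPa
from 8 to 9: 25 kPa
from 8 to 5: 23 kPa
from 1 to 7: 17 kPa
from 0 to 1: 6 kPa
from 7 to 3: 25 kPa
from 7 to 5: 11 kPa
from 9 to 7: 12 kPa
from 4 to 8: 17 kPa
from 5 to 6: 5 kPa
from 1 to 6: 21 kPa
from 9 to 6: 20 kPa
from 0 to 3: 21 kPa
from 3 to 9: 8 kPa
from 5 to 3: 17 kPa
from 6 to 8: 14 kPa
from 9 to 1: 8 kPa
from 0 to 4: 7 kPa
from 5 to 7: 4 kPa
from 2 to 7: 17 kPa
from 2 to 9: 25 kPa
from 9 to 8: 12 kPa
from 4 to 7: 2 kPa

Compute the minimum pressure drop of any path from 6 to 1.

47 kPa

Running Dijkstra from 6:
6: 0
7: 9  (via 6)
8: 14  (via 6)
5: 20  (via 7)
3: 34  (via 7)
9: 39  (via 8)
0: 41  (via 3)
1: 47  (via 9)
Shortest route: 6 → 8 → 9 → 1 = 47 kPa.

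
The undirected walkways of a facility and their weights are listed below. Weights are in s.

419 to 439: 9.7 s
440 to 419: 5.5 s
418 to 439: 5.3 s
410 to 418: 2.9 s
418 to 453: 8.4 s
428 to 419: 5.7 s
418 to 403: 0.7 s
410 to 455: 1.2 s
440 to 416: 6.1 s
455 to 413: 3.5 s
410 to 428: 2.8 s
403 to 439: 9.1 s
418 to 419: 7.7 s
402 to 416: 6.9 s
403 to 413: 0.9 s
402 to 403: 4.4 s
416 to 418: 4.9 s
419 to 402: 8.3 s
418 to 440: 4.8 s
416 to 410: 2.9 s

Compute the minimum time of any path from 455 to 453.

12.5 s

Shortest distances from 455:
455: 0
410: 1.2  (via 455)
413: 3.5  (via 455)
428: 4  (via 410)
416: 4.1  (via 410)
418: 4.1  (via 410)
403: 4.4  (via 413)
402: 8.8  (via 403)
440: 8.9  (via 418)
439: 9.4  (via 418)
419: 9.7  (via 428)
453: 12.5  (via 418)
Shortest route: 455–410–418–453 = 12.5 s.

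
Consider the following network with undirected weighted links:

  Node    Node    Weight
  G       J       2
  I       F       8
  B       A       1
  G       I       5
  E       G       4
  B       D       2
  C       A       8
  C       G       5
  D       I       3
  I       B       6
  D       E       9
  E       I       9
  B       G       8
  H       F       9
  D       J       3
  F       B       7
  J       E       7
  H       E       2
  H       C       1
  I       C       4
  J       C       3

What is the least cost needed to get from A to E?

11

Running Dijkstra from A:
A: 0
B: 1  (via A)
D: 3  (via B)
I: 6  (via D)
J: 6  (via D)
C: 8  (via A)
F: 8  (via B)
G: 8  (via J)
H: 9  (via C)
E: 11  (via H)
Shortest route: A → C → H → E = 11.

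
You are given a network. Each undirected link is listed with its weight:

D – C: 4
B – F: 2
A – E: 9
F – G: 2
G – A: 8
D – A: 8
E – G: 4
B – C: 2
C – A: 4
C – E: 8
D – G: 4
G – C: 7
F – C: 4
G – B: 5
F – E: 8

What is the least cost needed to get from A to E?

9

Running Dijkstra from A:
A: 0
C: 4  (via A)
B: 6  (via C)
D: 8  (via A)
F: 8  (via C)
G: 8  (via A)
E: 9  (via A)
Shortest route: A → E = 9.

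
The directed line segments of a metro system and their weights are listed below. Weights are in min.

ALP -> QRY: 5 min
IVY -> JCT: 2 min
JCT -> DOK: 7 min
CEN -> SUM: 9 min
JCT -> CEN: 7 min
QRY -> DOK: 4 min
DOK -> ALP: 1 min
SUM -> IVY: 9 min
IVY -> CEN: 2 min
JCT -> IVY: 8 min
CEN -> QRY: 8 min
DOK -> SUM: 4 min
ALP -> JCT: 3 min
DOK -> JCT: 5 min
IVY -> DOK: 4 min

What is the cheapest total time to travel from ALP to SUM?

Settle nodes by increasing distance from ALP:
ALP: 0
JCT: 3  (via ALP)
QRY: 5  (via ALP)
DOK: 9  (via QRY)
CEN: 10  (via JCT)
IVY: 11  (via JCT)
SUM: 13  (via DOK)
Shortest route: ALP → QRY → DOK → SUM = 13 min.

13 min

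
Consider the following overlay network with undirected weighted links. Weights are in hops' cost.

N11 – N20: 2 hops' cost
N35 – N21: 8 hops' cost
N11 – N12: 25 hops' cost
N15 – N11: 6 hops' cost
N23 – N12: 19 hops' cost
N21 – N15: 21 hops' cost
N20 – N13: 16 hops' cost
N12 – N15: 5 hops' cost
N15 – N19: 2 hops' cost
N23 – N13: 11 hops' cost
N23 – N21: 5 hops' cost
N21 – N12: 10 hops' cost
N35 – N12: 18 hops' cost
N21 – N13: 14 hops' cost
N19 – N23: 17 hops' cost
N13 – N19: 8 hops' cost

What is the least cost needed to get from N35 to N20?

Candidate routes:
N35 - N12 - N15 - N11 - N20: 18+5+6+2 = 31
N35 - N21 - N13 - N20: 8+14+16 = 38
N35 - N21 - N15 - N11 - N20: 8+21+6+2 = 37
N35 - N21 - N23 - N13 - N20: 8+5+11+16 = 40
The minimum is 31 hops' cost via N35 - N12 - N15 - N11 - N20.

31 hops' cost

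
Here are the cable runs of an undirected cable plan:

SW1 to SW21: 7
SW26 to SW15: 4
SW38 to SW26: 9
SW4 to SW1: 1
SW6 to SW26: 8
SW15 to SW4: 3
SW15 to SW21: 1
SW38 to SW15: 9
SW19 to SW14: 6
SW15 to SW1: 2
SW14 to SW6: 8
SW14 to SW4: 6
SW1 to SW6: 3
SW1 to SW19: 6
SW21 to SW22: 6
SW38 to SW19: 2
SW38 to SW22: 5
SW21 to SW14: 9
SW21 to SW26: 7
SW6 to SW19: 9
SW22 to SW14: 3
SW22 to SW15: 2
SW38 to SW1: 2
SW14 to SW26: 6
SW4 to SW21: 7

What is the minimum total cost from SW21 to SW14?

6

Shortest distances from SW21:
SW21: 0
SW15: 1  (via SW21)
SW1: 3  (via SW15)
SW22: 3  (via SW15)
SW4: 4  (via SW15)
SW26: 5  (via SW15)
SW38: 5  (via SW1)
SW6: 6  (via SW1)
SW14: 6  (via SW22)
Shortest route: SW21–SW15–SW22–SW14 = 6.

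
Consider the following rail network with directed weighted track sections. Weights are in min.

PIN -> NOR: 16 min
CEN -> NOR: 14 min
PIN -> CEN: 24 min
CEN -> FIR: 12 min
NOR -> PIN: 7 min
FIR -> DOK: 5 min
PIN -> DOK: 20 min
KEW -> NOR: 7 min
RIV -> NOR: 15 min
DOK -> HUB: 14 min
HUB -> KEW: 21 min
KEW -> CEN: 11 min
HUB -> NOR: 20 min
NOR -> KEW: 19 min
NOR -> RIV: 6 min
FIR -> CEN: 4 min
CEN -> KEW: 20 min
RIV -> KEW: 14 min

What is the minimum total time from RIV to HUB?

56 min

Compare a few routes:
RIV - NOR - PIN - DOK - HUB: 15+7+20+14 = 56
RIV - NOR - KEW - CEN - FIR - DOK - HUB: 15+19+11+12+5+14 = 76
RIV - KEW - NOR - PIN - DOK - HUB: 14+7+7+20+14 = 62
The minimum is 56 min via RIV - NOR - PIN - DOK - HUB.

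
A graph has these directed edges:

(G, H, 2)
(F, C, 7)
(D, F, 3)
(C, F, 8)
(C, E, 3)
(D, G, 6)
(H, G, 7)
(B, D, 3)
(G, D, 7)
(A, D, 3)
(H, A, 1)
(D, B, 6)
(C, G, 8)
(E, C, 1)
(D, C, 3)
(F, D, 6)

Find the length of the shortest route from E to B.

Shortest distances from E:
E: 0
C: 1  (via E)
F: 9  (via C)
G: 9  (via C)
H: 11  (via G)
A: 12  (via H)
D: 15  (via F)
B: 21  (via D)
Shortest route: E–C–F–D–B = 21.

21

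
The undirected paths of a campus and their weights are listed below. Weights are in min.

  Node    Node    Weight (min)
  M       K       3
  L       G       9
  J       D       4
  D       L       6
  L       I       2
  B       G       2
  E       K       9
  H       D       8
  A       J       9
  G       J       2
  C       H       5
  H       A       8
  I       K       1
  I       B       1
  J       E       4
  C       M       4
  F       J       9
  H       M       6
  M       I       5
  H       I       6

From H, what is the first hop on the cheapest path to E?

Compare a few routes:
H–I–B–G–J–E: 6+1+2+2+4 = 15
H–D–J–E: 8+4+4 = 16
H–I–K–E: 6+1+9 = 16
H–M–K–E: 6+3+9 = 18
Cheapest is H–I–B–G–J–E at 15 min.
So from H the first move is to I.

I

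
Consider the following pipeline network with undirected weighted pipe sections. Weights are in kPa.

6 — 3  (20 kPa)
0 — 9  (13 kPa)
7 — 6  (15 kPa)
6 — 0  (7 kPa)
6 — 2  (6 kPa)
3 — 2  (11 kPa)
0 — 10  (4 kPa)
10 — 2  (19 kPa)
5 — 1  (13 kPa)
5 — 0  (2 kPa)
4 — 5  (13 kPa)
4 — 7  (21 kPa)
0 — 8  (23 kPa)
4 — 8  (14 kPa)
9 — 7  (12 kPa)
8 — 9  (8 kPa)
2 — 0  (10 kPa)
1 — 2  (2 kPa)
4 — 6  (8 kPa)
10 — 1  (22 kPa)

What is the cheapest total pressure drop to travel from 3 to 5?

Shortest distances from 3:
3: 0
2: 11  (via 3)
1: 13  (via 2)
6: 17  (via 2)
0: 21  (via 2)
5: 23  (via 0)
Shortest route: 3–2–0–5 = 23 kPa.

23 kPa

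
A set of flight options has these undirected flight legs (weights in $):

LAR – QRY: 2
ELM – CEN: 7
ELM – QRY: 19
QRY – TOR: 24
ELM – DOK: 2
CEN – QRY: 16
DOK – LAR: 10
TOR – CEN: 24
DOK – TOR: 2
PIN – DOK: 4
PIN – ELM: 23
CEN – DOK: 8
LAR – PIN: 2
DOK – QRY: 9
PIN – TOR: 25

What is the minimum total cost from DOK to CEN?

$8

Settle nodes by increasing distance from DOK:
DOK: 0
TOR: 2  (via DOK)
ELM: 2  (via DOK)
PIN: 4  (via DOK)
LAR: 6  (via PIN)
QRY: 8  (via LAR)
CEN: 8  (via DOK)
Shortest route: DOK → CEN = $8.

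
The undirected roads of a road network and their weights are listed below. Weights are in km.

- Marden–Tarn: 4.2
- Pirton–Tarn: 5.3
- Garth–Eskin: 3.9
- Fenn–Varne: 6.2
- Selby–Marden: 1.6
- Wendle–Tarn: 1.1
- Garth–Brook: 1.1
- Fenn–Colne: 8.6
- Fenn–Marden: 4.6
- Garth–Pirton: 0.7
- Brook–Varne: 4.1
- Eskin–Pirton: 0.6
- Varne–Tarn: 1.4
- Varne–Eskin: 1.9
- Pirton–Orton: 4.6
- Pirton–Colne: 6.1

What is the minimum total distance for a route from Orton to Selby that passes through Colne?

Best Orton to Colne: Orton–Pirton–Colne costing 10.7
Shortest Colne→Selby: Colne–Fenn–Marden–Selby = 14.8
Total via Colne: 10.7 + 14.8 = 25.5 km.

25.5 km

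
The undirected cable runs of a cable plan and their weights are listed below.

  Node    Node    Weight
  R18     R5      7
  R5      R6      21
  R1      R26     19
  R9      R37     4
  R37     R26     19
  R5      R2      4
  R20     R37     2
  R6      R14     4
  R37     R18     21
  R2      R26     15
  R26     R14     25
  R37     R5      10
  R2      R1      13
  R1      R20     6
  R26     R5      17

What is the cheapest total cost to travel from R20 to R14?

Compare a few routes:
R20–R1–R26–R14: 6+19+25 = 50
R20–R37–R5–R6–R14: 2+10+21+4 = 37
R20–R37–R26–R14: 2+19+25 = 46
R20–R1–R2–R5–R6–R14: 6+13+4+21+4 = 48
Cheapest is R20–R37–R5–R6–R14 at 37.

37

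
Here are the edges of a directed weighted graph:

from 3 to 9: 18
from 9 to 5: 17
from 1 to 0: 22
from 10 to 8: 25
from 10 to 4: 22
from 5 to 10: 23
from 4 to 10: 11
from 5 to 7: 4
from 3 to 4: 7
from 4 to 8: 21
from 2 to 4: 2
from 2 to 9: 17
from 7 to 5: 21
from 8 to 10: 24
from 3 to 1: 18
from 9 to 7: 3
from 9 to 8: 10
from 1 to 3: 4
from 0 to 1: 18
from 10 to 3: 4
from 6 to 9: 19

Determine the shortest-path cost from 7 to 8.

69

Candidate routes:
7 - 5 - 10 - 3 - 9 - 8: 21+23+4+18+10 = 76
7 - 5 - 10 - 3 - 4 - 8: 21+23+4+7+21 = 76
7 - 5 - 10 - 8: 21+23+25 = 69
Cheapest is 7 - 5 - 10 - 8 at 69.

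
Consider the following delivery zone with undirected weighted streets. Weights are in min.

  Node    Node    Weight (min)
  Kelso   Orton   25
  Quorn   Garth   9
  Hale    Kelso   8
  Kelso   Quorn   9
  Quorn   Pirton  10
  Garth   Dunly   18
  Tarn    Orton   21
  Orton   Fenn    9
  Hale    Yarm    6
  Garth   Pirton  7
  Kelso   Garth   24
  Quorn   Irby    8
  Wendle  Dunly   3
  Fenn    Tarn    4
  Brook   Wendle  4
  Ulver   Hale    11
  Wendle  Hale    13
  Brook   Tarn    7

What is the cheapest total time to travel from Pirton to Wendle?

28 min

Shortest distances from Pirton:
Pirton: 0
Garth: 7  (via Pirton)
Quorn: 10  (via Pirton)
Irby: 18  (via Quorn)
Kelso: 19  (via Quorn)
Dunly: 25  (via Garth)
Hale: 27  (via Kelso)
Wendle: 28  (via Dunly)
Shortest route: Pirton–Garth–Dunly–Wendle = 28 min.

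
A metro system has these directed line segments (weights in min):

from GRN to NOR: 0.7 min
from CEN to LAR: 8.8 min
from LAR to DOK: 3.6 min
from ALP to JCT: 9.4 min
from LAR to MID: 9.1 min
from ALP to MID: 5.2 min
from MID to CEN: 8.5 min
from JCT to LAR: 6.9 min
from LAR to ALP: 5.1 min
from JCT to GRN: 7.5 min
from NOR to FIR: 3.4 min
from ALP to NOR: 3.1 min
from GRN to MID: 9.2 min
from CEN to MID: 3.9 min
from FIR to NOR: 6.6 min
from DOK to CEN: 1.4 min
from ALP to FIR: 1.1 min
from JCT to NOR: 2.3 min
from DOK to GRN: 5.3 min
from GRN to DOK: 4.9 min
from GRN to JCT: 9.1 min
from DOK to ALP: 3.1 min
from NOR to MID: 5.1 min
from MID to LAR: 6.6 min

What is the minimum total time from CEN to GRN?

17.7 min

Settle nodes by increasing distance from CEN:
CEN: 0
MID: 3.9  (via CEN)
LAR: 8.8  (via CEN)
DOK: 12.4  (via LAR)
ALP: 13.9  (via LAR)
FIR: 15  (via ALP)
NOR: 17  (via ALP)
GRN: 17.7  (via DOK)
Shortest route: CEN–LAR–DOK–GRN = 17.7 min.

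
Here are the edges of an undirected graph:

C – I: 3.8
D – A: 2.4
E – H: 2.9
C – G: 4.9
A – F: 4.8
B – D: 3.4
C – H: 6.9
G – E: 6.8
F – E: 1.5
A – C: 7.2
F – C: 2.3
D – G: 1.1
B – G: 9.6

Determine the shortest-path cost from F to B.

Compare a few routes:
F–E–G–D–B: 1.5+6.8+1.1+3.4 = 12.8
F–A–D–B: 4.8+2.4+3.4 = 10.6
F–C–G–D–B: 2.3+4.9+1.1+3.4 = 11.7
The minimum is 10.6 via F–A–D–B.

10.6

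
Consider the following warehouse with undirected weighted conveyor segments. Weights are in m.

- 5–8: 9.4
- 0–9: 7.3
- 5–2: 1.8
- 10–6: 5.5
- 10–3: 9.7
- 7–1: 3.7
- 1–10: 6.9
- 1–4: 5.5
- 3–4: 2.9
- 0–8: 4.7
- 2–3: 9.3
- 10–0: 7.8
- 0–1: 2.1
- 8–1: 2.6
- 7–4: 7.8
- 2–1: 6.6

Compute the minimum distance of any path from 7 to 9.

Settle nodes by increasing distance from 7:
7: 0
1: 3.7  (via 7)
0: 5.8  (via 1)
8: 6.3  (via 1)
4: 7.8  (via 7)
2: 10.3  (via 1)
10: 10.6  (via 1)
3: 10.7  (via 4)
5: 12.1  (via 2)
9: 13.1  (via 0)
Shortest route: 7 → 1 → 0 → 9 = 13.1 m.

13.1 m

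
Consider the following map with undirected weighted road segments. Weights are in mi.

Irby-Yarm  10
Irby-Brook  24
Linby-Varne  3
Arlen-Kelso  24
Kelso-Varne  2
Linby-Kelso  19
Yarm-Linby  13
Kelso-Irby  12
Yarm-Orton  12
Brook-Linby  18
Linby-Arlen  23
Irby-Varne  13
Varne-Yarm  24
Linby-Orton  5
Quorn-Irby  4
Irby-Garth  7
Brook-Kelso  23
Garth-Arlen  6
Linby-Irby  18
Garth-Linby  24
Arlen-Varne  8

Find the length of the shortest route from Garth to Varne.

14 mi

Compare a few routes:
Garth–Arlen–Varne: 6+8 = 14
Garth–Irby–Kelso–Varne: 7+12+2 = 21
Garth–Linby–Varne: 24+3 = 27
Garth–Irby–Varne: 7+13 = 20
Cheapest is Garth–Arlen–Varne at 14 mi.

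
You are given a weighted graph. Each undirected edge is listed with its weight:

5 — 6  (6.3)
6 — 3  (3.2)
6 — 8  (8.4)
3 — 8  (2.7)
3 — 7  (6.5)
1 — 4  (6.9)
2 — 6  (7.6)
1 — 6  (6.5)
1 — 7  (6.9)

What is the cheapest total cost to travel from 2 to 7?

17.3

Compare a few routes:
2 - 6 - 3 - 7: 7.6+3.2+6.5 = 17.3
2 - 6 - 1 - 7: 7.6+6.5+6.9 = 21
2 - 6 - 8 - 3 - 7: 7.6+8.4+2.7+6.5 = 25.2
Cheapest is 2 - 6 - 3 - 7 at 17.3.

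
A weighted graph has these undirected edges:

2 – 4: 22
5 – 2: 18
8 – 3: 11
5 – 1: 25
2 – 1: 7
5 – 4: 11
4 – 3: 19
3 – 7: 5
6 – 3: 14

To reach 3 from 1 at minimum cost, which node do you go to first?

Candidate routes:
1 - 2 - 4 - 3: 7+22+19 = 48
1 - 2 - 5 - 4 - 3: 7+18+11+19 = 55
1 - 5 - 4 - 3: 25+11+19 = 55
The minimum is 48 via 1 - 2 - 4 - 3.
So from 1 the first move is to 2.

2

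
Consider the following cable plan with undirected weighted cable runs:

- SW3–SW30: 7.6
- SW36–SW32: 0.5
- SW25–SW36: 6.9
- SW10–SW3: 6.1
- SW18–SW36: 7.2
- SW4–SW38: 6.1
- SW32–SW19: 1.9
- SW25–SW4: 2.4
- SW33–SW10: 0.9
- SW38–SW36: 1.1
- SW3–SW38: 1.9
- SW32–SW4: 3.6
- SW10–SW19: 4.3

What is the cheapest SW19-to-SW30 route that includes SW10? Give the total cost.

18

Best SW19 to SW10: SW19 → SW10 costing 4.3
Best SW10 to SW30: SW10 → SW3 → SW30 costing 13.7
Total via SW10: 4.3 + 13.7 = 18.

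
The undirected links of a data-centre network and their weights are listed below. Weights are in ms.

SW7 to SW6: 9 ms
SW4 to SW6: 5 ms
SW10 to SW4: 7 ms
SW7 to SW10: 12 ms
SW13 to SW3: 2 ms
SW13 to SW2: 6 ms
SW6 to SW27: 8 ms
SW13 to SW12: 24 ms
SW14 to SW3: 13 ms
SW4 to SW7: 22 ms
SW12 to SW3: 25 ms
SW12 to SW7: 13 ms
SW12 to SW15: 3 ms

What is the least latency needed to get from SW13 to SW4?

Enumerating some paths:
SW13 → SW12 → SW7 → SW6 → SW4: 24+13+9+5 = 51
SW13 → SW12 → SW7 → SW10 → SW4: 24+13+12+7 = 56
SW13 → SW3 → SW12 → SW7 → SW6 → SW4: 2+25+13+9+5 = 54
SW13 → SW3 → SW12 → SW7 → SW10 → SW4: 2+25+13+12+7 = 59
The minimum is 51 ms via SW13 → SW12 → SW7 → SW6 → SW4.

51 ms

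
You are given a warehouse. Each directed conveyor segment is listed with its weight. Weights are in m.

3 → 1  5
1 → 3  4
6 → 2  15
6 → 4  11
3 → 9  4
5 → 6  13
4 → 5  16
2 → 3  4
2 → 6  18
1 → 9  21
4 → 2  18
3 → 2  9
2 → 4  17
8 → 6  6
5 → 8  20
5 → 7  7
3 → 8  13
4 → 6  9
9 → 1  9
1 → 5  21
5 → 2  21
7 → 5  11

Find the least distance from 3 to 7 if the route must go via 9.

Best 3 to 9: 3 → 9 costing 4
Shortest 9→7: 9 → 1 → 5 → 7 = 37
Total via 9: 4 + 37 = 41 m.

41 m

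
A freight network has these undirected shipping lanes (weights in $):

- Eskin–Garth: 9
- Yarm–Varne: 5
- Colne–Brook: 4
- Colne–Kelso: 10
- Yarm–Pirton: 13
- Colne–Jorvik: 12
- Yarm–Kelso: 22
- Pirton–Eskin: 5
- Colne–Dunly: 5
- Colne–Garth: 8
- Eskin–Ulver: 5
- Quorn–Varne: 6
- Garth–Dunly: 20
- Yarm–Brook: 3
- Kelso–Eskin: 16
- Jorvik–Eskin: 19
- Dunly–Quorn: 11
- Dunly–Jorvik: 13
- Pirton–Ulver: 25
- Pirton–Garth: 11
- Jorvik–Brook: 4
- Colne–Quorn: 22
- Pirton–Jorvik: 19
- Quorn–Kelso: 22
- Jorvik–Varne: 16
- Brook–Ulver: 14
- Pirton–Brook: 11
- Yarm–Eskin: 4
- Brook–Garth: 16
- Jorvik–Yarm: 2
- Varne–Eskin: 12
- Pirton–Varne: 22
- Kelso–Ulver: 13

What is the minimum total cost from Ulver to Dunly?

Running Dijkstra from Ulver:
Ulver: 0
Eskin: 5  (via Ulver)
Yarm: 9  (via Eskin)
Pirton: 10  (via Eskin)
Jorvik: 11  (via Yarm)
Brook: 12  (via Yarm)
Kelso: 13  (via Ulver)
Varne: 14  (via Yarm)
Garth: 14  (via Eskin)
Colne: 16  (via Brook)
Quorn: 20  (via Varne)
Dunly: 21  (via Colne)
Shortest route: Ulver–Eskin–Yarm–Brook–Colne–Dunly = $21.

$21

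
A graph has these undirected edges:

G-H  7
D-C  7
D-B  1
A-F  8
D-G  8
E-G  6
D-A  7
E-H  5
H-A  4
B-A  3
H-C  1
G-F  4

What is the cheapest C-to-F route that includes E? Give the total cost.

Best C to E: C–H–E costing 6
Shortest E→F: E–G–F = 10
Total via E: 6 + 10 = 16.

16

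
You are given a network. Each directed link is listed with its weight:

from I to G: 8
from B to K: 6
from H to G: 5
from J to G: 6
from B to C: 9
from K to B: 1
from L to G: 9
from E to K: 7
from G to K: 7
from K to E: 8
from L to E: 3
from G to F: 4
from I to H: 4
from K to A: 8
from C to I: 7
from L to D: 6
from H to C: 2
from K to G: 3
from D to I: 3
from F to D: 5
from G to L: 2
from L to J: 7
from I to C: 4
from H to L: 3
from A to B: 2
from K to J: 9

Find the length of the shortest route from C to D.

Running Dijkstra from C:
C: 0
I: 7  (via C)
H: 11  (via I)
L: 14  (via H)
G: 15  (via I)
E: 17  (via L)
F: 19  (via G)
D: 20  (via L)
Shortest route: C → I → H → L → D = 20.

20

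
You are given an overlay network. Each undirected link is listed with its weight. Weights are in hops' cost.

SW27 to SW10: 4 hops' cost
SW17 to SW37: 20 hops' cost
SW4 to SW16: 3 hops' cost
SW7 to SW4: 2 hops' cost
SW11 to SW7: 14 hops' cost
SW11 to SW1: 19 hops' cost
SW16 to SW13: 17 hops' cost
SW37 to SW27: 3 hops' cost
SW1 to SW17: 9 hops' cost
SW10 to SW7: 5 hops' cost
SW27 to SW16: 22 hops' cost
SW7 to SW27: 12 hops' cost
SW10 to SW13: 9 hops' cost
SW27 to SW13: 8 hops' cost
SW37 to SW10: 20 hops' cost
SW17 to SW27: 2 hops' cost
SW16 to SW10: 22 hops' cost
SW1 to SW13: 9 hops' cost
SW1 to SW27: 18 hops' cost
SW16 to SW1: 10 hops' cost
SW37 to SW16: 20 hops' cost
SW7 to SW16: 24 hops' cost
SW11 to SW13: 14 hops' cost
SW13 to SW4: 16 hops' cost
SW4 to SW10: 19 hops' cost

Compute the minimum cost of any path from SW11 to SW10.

19 hops' cost

Shortest distances from SW11:
SW11: 0
SW13: 14  (via SW11)
SW7: 14  (via SW11)
SW4: 16  (via SW7)
SW16: 19  (via SW4)
SW1: 19  (via SW11)
SW10: 19  (via SW7)
Shortest route: SW11 → SW7 → SW10 = 19 hops' cost.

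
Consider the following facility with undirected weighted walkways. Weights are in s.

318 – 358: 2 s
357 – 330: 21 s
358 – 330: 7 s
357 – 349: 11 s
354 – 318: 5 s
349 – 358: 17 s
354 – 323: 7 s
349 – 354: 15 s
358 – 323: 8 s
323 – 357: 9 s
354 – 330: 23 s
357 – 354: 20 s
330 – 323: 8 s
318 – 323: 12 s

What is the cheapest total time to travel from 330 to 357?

Candidate routes:
330 → 357: 21 = 21
330 → 323 → 357: 8+9 = 17
Cheapest is 330 → 323 → 357 at 17 s.

17 s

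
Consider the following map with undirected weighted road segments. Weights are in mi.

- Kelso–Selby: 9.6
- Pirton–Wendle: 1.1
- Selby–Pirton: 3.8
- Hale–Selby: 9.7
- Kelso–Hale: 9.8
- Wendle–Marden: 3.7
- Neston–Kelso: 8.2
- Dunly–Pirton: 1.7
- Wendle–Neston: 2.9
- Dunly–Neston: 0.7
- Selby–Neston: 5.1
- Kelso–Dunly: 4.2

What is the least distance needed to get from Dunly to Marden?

6.5 mi

Shortest distances from Dunly:
Dunly: 0
Neston: 0.7  (via Dunly)
Pirton: 1.7  (via Dunly)
Wendle: 2.8  (via Pirton)
Kelso: 4.2  (via Dunly)
Selby: 5.5  (via Pirton)
Marden: 6.5  (via Wendle)
Shortest route: Dunly → Pirton → Wendle → Marden = 6.5 mi.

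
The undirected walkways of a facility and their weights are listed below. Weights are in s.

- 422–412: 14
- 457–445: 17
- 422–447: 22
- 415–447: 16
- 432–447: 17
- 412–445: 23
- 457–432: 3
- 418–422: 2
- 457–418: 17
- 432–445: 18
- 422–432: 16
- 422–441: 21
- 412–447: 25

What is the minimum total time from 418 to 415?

40 s

Enumerating some paths:
418 → 457 → 432 → 447 → 415: 17+3+17+16 = 53
418 → 422 → 432 → 447 → 415: 2+16+17+16 = 51
418 → 422 → 447 → 415: 2+22+16 = 40
418 → 422 → 412 → 447 → 415: 2+14+25+16 = 57
The minimum is 40 s via 418 → 422 → 447 → 415.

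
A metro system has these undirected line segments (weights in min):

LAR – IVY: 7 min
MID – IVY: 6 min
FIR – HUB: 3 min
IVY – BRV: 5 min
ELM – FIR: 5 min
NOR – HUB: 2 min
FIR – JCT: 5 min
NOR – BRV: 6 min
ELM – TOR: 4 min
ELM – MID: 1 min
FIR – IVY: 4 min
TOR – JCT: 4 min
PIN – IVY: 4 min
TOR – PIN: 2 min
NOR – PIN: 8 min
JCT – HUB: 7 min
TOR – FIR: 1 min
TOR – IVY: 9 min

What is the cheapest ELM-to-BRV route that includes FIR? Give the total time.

14 min

Shortest ELM→FIR: ELM → FIR = 5
Shortest FIR→BRV: FIR → IVY → BRV = 9
Total via FIR: 5 + 9 = 14 min.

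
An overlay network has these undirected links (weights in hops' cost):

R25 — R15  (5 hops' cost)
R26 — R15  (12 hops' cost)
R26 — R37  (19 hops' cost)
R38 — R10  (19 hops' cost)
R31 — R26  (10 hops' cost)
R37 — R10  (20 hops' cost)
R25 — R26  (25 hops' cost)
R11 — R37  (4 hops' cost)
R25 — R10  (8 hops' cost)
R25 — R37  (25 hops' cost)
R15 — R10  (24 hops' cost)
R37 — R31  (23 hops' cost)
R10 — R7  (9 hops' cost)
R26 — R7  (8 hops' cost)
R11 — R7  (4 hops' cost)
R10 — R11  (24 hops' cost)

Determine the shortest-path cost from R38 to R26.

36 hops' cost

Shortest distances from R38:
R38: 0
R10: 19  (via R38)
R25: 27  (via R10)
R7: 28  (via R10)
R11: 32  (via R7)
R15: 32  (via R25)
R37: 36  (via R11)
R26: 36  (via R7)
Shortest route: R38–R10–R7–R26 = 36 hops' cost.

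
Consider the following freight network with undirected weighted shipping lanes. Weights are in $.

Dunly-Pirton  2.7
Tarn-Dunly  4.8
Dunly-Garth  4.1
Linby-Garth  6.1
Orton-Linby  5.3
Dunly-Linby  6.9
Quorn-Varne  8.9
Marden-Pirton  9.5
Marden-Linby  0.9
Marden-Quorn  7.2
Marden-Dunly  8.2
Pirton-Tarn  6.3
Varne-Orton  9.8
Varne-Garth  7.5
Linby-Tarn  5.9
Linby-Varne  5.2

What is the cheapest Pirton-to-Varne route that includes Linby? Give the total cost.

$14.8

Best Pirton to Linby: Pirton–Dunly–Linby costing 9.6
Best Linby to Varne: Linby–Varne costing 5.2
Total via Linby: 9.6 + 5.2 = $14.8.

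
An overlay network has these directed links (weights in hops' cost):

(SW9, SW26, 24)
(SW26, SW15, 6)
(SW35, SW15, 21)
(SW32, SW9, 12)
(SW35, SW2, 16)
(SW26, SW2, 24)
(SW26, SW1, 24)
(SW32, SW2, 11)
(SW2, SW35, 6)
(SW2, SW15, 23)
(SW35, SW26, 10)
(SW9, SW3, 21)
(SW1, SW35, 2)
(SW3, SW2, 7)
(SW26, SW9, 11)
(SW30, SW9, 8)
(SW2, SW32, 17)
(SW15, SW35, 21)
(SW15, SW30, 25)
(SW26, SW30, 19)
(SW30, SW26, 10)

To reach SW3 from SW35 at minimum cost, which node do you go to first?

Candidate routes:
SW35 - SW26 - SW30 - SW9 - SW3: 10+19+8+21 = 58
SW35 - SW26 - SW9 - SW3: 10+11+21 = 42
SW35 - SW2 - SW32 - SW9 - SW3: 16+17+12+21 = 66
Cheapest is SW35 - SW26 - SW9 - SW3 at 42 hops' cost.
So from SW35 the first move is to SW26.

SW26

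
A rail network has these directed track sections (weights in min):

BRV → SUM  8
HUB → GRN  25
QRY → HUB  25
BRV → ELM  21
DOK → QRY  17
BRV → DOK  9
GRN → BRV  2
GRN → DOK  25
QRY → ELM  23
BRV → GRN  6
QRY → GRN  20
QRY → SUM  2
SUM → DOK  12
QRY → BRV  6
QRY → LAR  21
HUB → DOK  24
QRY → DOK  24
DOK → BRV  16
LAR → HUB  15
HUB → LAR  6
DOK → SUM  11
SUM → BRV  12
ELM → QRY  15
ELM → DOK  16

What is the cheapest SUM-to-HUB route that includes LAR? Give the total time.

Best SUM to LAR: SUM–DOK–QRY–LAR costing 50
Best LAR to HUB: LAR–HUB costing 15
Total via LAR: 50 + 15 = 65 min.

65 min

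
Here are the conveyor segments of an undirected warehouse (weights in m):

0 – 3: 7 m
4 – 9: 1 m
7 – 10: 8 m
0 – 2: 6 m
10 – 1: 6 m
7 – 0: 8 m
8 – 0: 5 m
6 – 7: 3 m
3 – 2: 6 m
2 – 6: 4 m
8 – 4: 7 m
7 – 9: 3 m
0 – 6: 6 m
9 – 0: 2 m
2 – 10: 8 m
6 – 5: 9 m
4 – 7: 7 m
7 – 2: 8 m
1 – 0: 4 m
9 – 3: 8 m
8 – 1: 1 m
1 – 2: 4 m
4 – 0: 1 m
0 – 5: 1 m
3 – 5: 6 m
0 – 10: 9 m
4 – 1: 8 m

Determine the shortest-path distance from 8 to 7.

10 m

Running Dijkstra from 8:
8: 0
1: 1  (via 8)
0: 5  (via 8)
2: 5  (via 1)
4: 6  (via 0)
5: 6  (via 0)
9: 7  (via 0)
10: 7  (via 1)
6: 9  (via 2)
7: 10  (via 9)
Shortest route: 8–0–9–7 = 10 m.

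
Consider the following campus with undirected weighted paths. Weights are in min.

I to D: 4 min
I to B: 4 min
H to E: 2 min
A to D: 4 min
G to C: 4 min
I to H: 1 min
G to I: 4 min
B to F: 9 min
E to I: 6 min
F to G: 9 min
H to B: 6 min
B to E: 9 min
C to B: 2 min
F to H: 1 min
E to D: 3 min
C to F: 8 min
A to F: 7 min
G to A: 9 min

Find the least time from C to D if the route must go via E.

12 min

Best C to E: C–B–I–H–E costing 9
Shortest E→D: E–D = 3
Total via E: 9 + 3 = 12 min.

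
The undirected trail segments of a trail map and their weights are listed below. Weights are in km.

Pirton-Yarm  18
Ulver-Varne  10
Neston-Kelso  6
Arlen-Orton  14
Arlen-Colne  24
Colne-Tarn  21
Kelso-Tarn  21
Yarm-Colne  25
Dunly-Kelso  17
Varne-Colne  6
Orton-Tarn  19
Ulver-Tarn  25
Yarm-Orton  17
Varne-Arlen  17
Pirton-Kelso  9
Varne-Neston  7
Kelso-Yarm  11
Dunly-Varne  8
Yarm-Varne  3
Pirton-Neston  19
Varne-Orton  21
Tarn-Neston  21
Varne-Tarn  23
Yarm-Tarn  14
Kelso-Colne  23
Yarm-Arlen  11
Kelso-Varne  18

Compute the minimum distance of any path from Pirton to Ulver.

Settle nodes by increasing distance from Pirton:
Pirton: 0
Kelso: 9  (via Pirton)
Neston: 15  (via Kelso)
Yarm: 18  (via Pirton)
Varne: 21  (via Yarm)
Dunly: 26  (via Kelso)
Colne: 27  (via Varne)
Arlen: 29  (via Yarm)
Tarn: 30  (via Kelso)
Ulver: 31  (via Varne)
Shortest route: Pirton → Yarm → Varne → Ulver = 31 km.

31 km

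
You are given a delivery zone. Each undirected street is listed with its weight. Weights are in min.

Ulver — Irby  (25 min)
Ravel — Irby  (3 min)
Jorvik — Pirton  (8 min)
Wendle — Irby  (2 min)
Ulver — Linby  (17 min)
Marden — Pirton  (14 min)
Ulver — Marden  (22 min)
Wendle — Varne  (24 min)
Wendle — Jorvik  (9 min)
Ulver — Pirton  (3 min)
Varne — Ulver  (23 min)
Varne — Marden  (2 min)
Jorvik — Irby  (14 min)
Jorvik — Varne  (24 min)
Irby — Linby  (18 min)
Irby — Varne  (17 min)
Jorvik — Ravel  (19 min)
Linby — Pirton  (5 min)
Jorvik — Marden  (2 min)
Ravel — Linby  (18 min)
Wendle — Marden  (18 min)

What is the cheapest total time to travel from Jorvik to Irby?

Running Dijkstra from Jorvik:
Jorvik: 0
Marden: 2  (via Jorvik)
Varne: 4  (via Marden)
Pirton: 8  (via Jorvik)
Wendle: 9  (via Jorvik)
Ulver: 11  (via Pirton)
Irby: 11  (via Wendle)
Shortest route: Jorvik–Wendle–Irby = 11 min.

11 min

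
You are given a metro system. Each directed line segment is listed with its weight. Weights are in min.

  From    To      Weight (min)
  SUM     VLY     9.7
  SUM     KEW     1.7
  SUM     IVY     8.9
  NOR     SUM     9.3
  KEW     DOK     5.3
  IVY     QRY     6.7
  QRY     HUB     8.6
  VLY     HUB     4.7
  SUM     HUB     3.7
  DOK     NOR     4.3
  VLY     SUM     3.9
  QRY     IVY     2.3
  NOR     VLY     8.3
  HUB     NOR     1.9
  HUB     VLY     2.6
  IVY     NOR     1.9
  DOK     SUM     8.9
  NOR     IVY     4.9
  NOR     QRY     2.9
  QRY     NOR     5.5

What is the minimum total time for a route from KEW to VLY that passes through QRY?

23.7 min

Shortest KEW→QRY: KEW–DOK–NOR–QRY = 12.5
Best QRY to VLY: QRY–HUB–VLY costing 11.2
Total via QRY: 12.5 + 11.2 = 23.7 min.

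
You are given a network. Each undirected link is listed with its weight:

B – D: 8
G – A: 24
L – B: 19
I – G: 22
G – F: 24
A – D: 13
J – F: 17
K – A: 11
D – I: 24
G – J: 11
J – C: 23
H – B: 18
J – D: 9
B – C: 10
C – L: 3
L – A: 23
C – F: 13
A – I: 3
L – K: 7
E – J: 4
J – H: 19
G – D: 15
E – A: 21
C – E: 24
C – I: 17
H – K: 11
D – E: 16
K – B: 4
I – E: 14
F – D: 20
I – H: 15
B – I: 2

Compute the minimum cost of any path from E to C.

Settle nodes by increasing distance from E:
E: 0
J: 4  (via E)
D: 13  (via J)
I: 14  (via E)
G: 15  (via J)
B: 16  (via I)
A: 17  (via I)
K: 20  (via B)
F: 21  (via J)
H: 23  (via J)
C: 24  (via E)
Shortest route: E → C = 24.

24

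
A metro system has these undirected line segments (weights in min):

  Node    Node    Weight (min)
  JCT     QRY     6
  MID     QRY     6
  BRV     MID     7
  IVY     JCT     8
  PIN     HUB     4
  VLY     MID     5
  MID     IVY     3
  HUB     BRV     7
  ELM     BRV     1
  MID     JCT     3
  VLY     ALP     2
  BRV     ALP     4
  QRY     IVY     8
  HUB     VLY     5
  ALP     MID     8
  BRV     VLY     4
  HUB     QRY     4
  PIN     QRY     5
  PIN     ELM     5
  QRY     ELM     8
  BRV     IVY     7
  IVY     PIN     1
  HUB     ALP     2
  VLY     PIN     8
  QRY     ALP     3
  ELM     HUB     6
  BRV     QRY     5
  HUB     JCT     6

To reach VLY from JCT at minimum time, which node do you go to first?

Candidate routes:
JCT–HUB–ALP–VLY: 6+2+2 = 10
JCT–MID–VLY: 3+5 = 8
The minimum is 8 min via JCT–MID–VLY.
So from JCT the first move is to MID.

MID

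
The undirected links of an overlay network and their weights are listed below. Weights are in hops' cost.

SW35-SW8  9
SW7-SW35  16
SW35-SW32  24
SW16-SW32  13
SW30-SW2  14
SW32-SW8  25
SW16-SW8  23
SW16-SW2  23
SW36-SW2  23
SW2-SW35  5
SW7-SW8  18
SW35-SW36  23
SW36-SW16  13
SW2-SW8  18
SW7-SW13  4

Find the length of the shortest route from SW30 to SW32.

43 hops' cost

Candidate routes:
SW30 - SW2 - SW35 - SW32: 14+5+24 = 43
SW30 - SW2 - SW16 - SW32: 14+23+13 = 50
SW30 - SW2 - SW35 - SW8 - SW32: 14+5+9+25 = 53
Cheapest is SW30 - SW2 - SW35 - SW32 at 43 hops' cost.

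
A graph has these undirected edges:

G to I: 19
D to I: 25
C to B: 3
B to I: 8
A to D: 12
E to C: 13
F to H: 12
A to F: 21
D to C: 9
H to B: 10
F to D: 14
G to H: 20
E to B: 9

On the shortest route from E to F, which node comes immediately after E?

B

Compare a few routes:
E - B - C - D - F: 9+3+9+14 = 35
E - B - H - F: 9+10+12 = 31
Cheapest is E - B - H - F at 31.
So from E the first move is to B.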